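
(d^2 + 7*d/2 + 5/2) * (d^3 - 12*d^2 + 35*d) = d^5 - 17*d^4/2 - 9*d^3/2 + 185*d^2/2 + 175*d/2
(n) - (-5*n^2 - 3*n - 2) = 5*n^2 + 4*n + 2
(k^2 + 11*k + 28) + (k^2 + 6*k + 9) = 2*k^2 + 17*k + 37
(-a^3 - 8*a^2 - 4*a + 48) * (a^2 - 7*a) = -a^5 - a^4 + 52*a^3 + 76*a^2 - 336*a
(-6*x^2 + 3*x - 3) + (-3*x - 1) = -6*x^2 - 4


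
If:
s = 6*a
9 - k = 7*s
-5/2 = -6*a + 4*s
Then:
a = -5/36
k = 89/6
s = -5/6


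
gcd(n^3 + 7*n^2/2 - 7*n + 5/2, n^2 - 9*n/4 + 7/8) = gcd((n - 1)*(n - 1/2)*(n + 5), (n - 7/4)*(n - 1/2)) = n - 1/2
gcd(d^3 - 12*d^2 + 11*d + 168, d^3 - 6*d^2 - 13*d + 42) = d^2 - 4*d - 21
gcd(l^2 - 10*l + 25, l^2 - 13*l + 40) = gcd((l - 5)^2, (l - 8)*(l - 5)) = l - 5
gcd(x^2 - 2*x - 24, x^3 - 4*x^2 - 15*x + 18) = x - 6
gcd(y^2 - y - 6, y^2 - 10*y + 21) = y - 3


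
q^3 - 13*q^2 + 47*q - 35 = (q - 7)*(q - 5)*(q - 1)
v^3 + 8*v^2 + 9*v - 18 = (v - 1)*(v + 3)*(v + 6)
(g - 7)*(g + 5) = g^2 - 2*g - 35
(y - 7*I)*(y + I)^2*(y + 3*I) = y^4 - 2*I*y^3 + 28*y^2 + 46*I*y - 21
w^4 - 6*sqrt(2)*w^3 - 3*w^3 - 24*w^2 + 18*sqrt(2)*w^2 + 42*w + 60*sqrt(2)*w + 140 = (w - 5)*(w + 2)*(w - 7*sqrt(2))*(w + sqrt(2))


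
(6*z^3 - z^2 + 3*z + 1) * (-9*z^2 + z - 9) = -54*z^5 + 15*z^4 - 82*z^3 + 3*z^2 - 26*z - 9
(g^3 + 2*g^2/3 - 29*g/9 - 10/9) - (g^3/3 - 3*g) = 2*g^3/3 + 2*g^2/3 - 2*g/9 - 10/9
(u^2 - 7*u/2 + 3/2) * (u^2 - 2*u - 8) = u^4 - 11*u^3/2 + u^2/2 + 25*u - 12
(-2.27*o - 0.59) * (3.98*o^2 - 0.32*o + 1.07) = -9.0346*o^3 - 1.6218*o^2 - 2.2401*o - 0.6313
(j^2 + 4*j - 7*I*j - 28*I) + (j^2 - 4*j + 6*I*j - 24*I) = 2*j^2 - I*j - 52*I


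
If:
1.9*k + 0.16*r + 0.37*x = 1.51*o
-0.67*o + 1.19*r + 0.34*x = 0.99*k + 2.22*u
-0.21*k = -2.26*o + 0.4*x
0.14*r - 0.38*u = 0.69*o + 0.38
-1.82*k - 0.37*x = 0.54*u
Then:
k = 64.55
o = 83.75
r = -992.05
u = -518.56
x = 439.28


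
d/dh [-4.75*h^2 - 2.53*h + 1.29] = -9.5*h - 2.53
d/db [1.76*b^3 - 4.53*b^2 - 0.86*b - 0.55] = 5.28*b^2 - 9.06*b - 0.86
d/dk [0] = 0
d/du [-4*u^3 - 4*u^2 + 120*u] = -12*u^2 - 8*u + 120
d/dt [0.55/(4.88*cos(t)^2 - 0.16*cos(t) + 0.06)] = (5.368*cos(t) - 0.088)*sin(t)/(4.88*cos(t)^2 - 0.16*cos(t) + 0.06)^2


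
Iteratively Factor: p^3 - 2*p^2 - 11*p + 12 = (p - 4)*(p^2 + 2*p - 3) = (p - 4)*(p + 3)*(p - 1)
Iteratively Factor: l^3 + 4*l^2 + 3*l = (l + 3)*(l^2 + l) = l*(l + 3)*(l + 1)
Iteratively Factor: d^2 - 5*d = (d)*(d - 5)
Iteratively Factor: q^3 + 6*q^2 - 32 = (q - 2)*(q^2 + 8*q + 16) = (q - 2)*(q + 4)*(q + 4)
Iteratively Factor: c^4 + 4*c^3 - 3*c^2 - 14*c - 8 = (c + 1)*(c^3 + 3*c^2 - 6*c - 8) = (c + 1)*(c + 4)*(c^2 - c - 2) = (c + 1)^2*(c + 4)*(c - 2)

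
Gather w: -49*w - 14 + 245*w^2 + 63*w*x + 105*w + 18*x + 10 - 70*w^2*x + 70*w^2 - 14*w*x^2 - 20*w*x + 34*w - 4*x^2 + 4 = w^2*(315 - 70*x) + w*(-14*x^2 + 43*x + 90) - 4*x^2 + 18*x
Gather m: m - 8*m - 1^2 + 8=7 - 7*m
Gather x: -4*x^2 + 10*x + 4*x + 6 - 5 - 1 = -4*x^2 + 14*x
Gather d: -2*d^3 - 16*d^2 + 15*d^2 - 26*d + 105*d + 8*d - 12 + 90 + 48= -2*d^3 - d^2 + 87*d + 126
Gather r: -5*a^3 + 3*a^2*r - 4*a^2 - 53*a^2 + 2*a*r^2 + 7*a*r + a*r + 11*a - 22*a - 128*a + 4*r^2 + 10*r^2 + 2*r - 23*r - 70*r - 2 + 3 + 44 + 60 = -5*a^3 - 57*a^2 - 139*a + r^2*(2*a + 14) + r*(3*a^2 + 8*a - 91) + 105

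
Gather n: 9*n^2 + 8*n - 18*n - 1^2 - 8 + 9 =9*n^2 - 10*n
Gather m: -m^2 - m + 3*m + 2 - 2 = -m^2 + 2*m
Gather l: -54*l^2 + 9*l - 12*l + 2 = -54*l^2 - 3*l + 2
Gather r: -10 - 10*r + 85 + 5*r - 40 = 35 - 5*r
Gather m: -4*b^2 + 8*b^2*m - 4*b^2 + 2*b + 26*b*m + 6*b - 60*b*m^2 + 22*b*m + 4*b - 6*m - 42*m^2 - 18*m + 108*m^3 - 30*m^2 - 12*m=-8*b^2 + 12*b + 108*m^3 + m^2*(-60*b - 72) + m*(8*b^2 + 48*b - 36)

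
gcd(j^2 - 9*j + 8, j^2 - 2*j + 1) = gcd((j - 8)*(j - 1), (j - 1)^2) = j - 1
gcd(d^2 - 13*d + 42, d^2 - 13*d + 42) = d^2 - 13*d + 42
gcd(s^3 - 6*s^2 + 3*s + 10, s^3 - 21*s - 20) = s^2 - 4*s - 5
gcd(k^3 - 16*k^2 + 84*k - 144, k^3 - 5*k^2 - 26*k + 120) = k^2 - 10*k + 24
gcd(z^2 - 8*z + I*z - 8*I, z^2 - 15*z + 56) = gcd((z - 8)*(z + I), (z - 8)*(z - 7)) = z - 8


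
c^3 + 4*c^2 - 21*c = c*(c - 3)*(c + 7)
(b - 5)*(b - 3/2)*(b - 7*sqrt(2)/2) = b^3 - 13*b^2/2 - 7*sqrt(2)*b^2/2 + 15*b/2 + 91*sqrt(2)*b/4 - 105*sqrt(2)/4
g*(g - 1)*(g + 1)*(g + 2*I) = g^4 + 2*I*g^3 - g^2 - 2*I*g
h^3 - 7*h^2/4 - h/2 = h*(h - 2)*(h + 1/4)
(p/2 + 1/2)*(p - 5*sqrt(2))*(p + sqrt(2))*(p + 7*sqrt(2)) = p^4/2 + p^3/2 + 3*sqrt(2)*p^3/2 - 33*p^2 + 3*sqrt(2)*p^2/2 - 35*sqrt(2)*p - 33*p - 35*sqrt(2)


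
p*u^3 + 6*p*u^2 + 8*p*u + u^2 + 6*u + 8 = (u + 2)*(u + 4)*(p*u + 1)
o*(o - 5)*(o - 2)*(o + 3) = o^4 - 4*o^3 - 11*o^2 + 30*o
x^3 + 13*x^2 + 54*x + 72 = (x + 3)*(x + 4)*(x + 6)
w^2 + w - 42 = (w - 6)*(w + 7)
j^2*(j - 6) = j^3 - 6*j^2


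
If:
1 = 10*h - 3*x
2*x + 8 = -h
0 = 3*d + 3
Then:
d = -1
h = -22/23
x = -81/23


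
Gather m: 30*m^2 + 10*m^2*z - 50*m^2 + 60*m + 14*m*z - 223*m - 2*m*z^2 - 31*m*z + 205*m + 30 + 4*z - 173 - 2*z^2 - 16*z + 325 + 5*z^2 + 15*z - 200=m^2*(10*z - 20) + m*(-2*z^2 - 17*z + 42) + 3*z^2 + 3*z - 18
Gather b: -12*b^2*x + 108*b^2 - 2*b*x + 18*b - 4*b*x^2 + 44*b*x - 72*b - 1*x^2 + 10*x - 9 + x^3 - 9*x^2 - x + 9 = b^2*(108 - 12*x) + b*(-4*x^2 + 42*x - 54) + x^3 - 10*x^2 + 9*x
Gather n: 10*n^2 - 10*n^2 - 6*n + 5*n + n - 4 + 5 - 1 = 0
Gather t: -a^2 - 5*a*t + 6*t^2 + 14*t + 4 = -a^2 + 6*t^2 + t*(14 - 5*a) + 4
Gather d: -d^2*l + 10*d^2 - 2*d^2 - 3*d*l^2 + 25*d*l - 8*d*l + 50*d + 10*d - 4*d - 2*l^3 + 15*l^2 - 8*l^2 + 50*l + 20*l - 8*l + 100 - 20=d^2*(8 - l) + d*(-3*l^2 + 17*l + 56) - 2*l^3 + 7*l^2 + 62*l + 80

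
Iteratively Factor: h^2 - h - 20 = (h - 5)*(h + 4)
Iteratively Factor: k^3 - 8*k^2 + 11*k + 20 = (k - 4)*(k^2 - 4*k - 5) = (k - 5)*(k - 4)*(k + 1)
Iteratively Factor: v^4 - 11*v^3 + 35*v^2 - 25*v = (v)*(v^3 - 11*v^2 + 35*v - 25) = v*(v - 1)*(v^2 - 10*v + 25) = v*(v - 5)*(v - 1)*(v - 5)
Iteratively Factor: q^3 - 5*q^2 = (q)*(q^2 - 5*q) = q^2*(q - 5)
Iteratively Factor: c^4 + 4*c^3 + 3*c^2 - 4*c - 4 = (c + 2)*(c^3 + 2*c^2 - c - 2) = (c + 1)*(c + 2)*(c^2 + c - 2) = (c - 1)*(c + 1)*(c + 2)*(c + 2)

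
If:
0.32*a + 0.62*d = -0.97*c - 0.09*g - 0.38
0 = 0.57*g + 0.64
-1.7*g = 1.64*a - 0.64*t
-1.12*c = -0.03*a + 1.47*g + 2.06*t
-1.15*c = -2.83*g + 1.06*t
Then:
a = 3.00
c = -7.10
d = 9.11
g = -1.12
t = 4.71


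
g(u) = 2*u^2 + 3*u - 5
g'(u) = 4*u + 3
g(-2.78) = 2.12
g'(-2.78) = -8.12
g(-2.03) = -2.85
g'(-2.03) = -5.12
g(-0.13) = -5.36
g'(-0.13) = 2.48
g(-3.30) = 6.88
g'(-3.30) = -10.20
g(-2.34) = -1.07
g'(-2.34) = -6.36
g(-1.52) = -4.94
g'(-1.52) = -3.08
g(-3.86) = 13.22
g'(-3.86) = -12.44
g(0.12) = -4.61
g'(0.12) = 3.48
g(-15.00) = 400.00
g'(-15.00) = -57.00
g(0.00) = -5.00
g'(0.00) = 3.00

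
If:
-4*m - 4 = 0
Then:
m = -1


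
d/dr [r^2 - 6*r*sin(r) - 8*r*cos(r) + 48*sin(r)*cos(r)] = 8*r*sin(r) - 6*r*cos(r) + 2*r - 6*sin(r) - 8*cos(r) + 48*cos(2*r)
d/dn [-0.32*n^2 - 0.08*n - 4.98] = -0.64*n - 0.08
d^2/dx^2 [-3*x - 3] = 0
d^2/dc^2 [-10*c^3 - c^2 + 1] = -60*c - 2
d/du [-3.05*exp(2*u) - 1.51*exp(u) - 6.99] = (-6.1*exp(u) - 1.51)*exp(u)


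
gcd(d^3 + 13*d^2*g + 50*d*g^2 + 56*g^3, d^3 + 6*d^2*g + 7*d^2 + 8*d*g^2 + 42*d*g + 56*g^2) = d^2 + 6*d*g + 8*g^2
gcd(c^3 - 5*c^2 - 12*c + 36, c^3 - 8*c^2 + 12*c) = c^2 - 8*c + 12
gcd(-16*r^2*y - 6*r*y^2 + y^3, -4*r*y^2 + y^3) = y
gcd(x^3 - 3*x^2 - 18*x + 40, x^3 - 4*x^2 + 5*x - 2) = x - 2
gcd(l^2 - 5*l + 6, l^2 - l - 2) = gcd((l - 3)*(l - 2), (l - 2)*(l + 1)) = l - 2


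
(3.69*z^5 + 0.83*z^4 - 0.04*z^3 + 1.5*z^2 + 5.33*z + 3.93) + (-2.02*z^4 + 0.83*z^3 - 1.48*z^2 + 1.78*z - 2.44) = 3.69*z^5 - 1.19*z^4 + 0.79*z^3 + 0.02*z^2 + 7.11*z + 1.49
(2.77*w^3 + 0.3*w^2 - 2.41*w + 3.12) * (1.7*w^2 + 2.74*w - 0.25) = 4.709*w^5 + 8.0998*w^4 - 3.9675*w^3 - 1.3744*w^2 + 9.1513*w - 0.78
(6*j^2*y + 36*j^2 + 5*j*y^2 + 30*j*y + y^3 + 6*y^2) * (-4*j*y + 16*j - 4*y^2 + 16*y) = -24*j^3*y^2 - 48*j^3*y + 576*j^3 - 44*j^2*y^3 - 88*j^2*y^2 + 1056*j^2*y - 24*j*y^4 - 48*j*y^3 + 576*j*y^2 - 4*y^5 - 8*y^4 + 96*y^3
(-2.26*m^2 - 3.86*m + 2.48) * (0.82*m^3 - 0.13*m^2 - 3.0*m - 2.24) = -1.8532*m^5 - 2.8714*m^4 + 9.3154*m^3 + 16.32*m^2 + 1.2064*m - 5.5552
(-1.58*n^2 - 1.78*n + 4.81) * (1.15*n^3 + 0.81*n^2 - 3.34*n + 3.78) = -1.817*n^5 - 3.3268*n^4 + 9.3669*n^3 + 3.8689*n^2 - 22.7938*n + 18.1818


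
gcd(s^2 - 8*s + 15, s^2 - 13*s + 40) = s - 5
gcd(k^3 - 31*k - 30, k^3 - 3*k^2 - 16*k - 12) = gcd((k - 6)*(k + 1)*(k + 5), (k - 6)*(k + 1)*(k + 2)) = k^2 - 5*k - 6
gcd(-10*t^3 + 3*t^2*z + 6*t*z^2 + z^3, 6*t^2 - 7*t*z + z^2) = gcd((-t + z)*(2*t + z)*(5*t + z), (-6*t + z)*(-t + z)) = -t + z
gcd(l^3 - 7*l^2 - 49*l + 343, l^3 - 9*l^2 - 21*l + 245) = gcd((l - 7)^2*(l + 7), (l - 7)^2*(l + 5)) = l^2 - 14*l + 49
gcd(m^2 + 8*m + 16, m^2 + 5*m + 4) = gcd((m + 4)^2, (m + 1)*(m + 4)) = m + 4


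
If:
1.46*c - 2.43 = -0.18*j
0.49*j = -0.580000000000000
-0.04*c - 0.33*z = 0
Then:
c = 1.81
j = -1.18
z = -0.22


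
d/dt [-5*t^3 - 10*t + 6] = -15*t^2 - 10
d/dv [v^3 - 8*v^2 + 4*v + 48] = 3*v^2 - 16*v + 4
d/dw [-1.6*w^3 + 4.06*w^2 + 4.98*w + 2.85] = -4.8*w^2 + 8.12*w + 4.98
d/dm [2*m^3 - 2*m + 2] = 6*m^2 - 2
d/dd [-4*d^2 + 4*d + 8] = 4 - 8*d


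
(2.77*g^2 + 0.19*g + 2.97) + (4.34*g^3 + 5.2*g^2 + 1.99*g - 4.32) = 4.34*g^3 + 7.97*g^2 + 2.18*g - 1.35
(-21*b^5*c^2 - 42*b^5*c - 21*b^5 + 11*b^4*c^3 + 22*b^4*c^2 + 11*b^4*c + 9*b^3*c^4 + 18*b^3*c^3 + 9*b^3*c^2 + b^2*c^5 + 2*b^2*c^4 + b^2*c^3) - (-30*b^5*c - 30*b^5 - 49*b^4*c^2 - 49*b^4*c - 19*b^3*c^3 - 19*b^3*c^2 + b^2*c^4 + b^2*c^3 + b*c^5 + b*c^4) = -21*b^5*c^2 - 12*b^5*c + 9*b^5 + 11*b^4*c^3 + 71*b^4*c^2 + 60*b^4*c + 9*b^3*c^4 + 37*b^3*c^3 + 28*b^3*c^2 + b^2*c^5 + b^2*c^4 - b*c^5 - b*c^4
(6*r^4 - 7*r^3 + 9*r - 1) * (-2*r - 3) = -12*r^5 - 4*r^4 + 21*r^3 - 18*r^2 - 25*r + 3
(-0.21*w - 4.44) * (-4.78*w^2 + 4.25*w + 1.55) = 1.0038*w^3 + 20.3307*w^2 - 19.1955*w - 6.882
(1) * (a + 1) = a + 1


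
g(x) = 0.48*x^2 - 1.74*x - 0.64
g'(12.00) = 9.78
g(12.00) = 47.60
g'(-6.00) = -7.50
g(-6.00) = 27.08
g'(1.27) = -0.52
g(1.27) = -2.08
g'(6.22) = 4.23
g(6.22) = 7.11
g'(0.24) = -1.51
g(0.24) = -1.03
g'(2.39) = 0.55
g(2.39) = -2.06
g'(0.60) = -1.16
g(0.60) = -1.51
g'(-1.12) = -2.82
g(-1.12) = 1.91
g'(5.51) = 3.55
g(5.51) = 4.35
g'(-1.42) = -3.10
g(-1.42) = 2.80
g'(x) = 0.96*x - 1.74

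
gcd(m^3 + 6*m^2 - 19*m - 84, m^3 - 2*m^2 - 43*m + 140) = m^2 + 3*m - 28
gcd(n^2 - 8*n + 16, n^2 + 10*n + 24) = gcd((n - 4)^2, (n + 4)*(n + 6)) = 1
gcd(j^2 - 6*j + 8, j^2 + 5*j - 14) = j - 2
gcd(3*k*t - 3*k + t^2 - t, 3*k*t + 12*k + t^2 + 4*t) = 3*k + t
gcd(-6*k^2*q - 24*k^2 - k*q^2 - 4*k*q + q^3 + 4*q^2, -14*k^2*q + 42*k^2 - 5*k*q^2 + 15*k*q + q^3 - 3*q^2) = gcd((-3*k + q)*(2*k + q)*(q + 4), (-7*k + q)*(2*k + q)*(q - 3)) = 2*k + q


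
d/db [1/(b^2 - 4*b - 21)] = 2*(2 - b)/(-b^2 + 4*b + 21)^2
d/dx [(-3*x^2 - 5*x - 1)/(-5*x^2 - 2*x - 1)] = (-19*x^2 - 4*x + 3)/(25*x^4 + 20*x^3 + 14*x^2 + 4*x + 1)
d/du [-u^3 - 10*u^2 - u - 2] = -3*u^2 - 20*u - 1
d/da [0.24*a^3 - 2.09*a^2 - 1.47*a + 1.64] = 0.72*a^2 - 4.18*a - 1.47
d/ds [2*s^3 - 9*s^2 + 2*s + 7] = 6*s^2 - 18*s + 2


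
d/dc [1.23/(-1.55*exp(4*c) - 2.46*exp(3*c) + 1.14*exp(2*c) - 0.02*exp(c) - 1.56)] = (7.626*exp(3*c) + 9.0774*exp(2*c) - 2.8044*exp(c) + 0.0246)*exp(c)/(1.55*exp(4*c) + 2.46*exp(3*c) - 1.14*exp(2*c) + 0.02*exp(c) + 1.56)^2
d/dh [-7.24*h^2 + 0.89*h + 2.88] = 0.89 - 14.48*h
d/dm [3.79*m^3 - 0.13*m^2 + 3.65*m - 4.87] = 11.37*m^2 - 0.26*m + 3.65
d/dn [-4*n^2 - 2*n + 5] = -8*n - 2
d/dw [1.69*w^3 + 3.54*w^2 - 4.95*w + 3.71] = 5.07*w^2 + 7.08*w - 4.95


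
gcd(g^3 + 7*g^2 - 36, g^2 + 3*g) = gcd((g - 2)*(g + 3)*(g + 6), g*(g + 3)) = g + 3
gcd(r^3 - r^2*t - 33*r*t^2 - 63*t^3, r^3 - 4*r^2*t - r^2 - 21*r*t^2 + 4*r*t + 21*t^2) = r^2 - 4*r*t - 21*t^2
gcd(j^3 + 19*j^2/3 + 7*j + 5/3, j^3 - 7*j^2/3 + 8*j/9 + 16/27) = j + 1/3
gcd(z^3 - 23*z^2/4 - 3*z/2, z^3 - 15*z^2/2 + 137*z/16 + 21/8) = z^2 - 23*z/4 - 3/2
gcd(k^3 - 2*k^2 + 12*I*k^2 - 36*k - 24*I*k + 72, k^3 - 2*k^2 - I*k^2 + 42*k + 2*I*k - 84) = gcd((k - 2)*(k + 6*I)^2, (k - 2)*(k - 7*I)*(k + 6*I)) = k^2 + k*(-2 + 6*I) - 12*I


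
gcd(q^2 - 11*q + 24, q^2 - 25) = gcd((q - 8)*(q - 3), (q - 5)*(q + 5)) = 1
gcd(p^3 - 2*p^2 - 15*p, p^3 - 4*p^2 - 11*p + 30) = p^2 - 2*p - 15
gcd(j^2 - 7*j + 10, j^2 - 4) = j - 2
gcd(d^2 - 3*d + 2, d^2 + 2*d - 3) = d - 1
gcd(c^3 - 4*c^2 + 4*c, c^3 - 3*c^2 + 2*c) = c^2 - 2*c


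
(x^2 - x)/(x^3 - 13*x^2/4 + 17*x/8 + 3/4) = 8*x*(x - 1)/(8*x^3 - 26*x^2 + 17*x + 6)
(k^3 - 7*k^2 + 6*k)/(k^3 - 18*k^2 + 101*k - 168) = k*(k^2 - 7*k + 6)/(k^3 - 18*k^2 + 101*k - 168)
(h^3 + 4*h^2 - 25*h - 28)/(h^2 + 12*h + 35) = (h^2 - 3*h - 4)/(h + 5)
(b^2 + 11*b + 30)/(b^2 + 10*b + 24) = (b + 5)/(b + 4)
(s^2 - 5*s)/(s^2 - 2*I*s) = (s - 5)/(s - 2*I)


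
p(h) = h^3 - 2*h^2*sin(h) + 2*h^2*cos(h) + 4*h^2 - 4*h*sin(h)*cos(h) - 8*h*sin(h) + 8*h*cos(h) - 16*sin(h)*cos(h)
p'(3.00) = 37.70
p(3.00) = 19.41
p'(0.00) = -8.00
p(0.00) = 0.00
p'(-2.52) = -14.84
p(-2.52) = 8.32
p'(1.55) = 10.24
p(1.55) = -3.97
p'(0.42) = -9.41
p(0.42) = -3.93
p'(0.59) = -7.75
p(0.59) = -5.40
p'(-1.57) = -1.34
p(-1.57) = -1.64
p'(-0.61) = 2.22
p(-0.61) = 1.87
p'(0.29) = -9.82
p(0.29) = -2.67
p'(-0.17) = -5.53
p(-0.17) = 1.16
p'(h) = -2*h^2*sin(h) - 2*h^2*cos(h) + 3*h^2 + 4*h*sin(h)^2 - 12*h*sin(h) - 4*h*cos(h)^2 - 4*h*cos(h) + 8*h + 16*sin(h)^2 - 4*sin(h)*cos(h) - 8*sin(h) - 16*cos(h)^2 + 8*cos(h)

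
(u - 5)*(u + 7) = u^2 + 2*u - 35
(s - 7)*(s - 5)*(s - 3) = s^3 - 15*s^2 + 71*s - 105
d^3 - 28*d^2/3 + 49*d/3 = d*(d - 7)*(d - 7/3)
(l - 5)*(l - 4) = l^2 - 9*l + 20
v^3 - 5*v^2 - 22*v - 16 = (v - 8)*(v + 1)*(v + 2)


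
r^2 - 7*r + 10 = (r - 5)*(r - 2)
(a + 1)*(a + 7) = a^2 + 8*a + 7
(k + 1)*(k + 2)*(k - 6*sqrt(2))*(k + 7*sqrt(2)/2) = k^4 - 5*sqrt(2)*k^3/2 + 3*k^3 - 40*k^2 - 15*sqrt(2)*k^2/2 - 126*k - 5*sqrt(2)*k - 84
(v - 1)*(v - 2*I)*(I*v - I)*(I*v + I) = -v^4 + v^3 + 2*I*v^3 + v^2 - 2*I*v^2 - v - 2*I*v + 2*I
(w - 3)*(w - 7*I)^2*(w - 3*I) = w^4 - 3*w^3 - 17*I*w^3 - 91*w^2 + 51*I*w^2 + 273*w + 147*I*w - 441*I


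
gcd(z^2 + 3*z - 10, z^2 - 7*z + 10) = z - 2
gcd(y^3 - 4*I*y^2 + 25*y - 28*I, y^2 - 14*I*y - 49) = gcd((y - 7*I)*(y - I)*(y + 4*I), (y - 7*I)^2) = y - 7*I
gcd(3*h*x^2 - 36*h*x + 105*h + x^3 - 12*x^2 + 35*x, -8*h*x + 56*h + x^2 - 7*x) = x - 7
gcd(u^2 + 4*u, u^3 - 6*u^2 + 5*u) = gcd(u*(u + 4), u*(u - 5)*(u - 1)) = u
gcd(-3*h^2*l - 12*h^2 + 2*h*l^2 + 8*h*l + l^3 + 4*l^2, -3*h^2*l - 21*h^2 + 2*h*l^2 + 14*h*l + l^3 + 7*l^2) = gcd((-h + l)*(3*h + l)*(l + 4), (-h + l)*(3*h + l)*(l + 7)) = 3*h^2 - 2*h*l - l^2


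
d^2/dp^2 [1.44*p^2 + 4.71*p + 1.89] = 2.88000000000000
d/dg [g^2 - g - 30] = 2*g - 1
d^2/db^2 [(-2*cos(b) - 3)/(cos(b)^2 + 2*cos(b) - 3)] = 2*(9*(1 - cos(2*b))^2*cos(b)/4 + (1 - cos(2*b))^2 + cos(b)/4 + 29*cos(2*b)/2 + 33*cos(3*b)/4 - cos(5*b)/2 - 45/2)/((cos(b) - 1)^3*(cos(b) + 3)^3)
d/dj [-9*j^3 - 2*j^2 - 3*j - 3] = -27*j^2 - 4*j - 3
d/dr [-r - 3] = -1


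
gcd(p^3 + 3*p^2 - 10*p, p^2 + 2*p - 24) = 1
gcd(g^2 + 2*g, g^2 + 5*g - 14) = 1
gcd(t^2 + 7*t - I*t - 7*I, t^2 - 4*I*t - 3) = t - I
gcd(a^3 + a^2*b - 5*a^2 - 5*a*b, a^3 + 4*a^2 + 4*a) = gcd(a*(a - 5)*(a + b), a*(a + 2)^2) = a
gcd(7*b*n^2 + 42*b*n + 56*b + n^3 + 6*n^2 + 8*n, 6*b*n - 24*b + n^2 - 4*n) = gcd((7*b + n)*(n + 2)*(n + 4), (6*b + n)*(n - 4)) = 1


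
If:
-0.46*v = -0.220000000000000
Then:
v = 0.48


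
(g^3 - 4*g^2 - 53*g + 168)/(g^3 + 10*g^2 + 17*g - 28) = (g^2 - 11*g + 24)/(g^2 + 3*g - 4)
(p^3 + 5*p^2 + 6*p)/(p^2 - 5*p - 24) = p*(p + 2)/(p - 8)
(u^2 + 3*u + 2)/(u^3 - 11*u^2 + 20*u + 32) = (u + 2)/(u^2 - 12*u + 32)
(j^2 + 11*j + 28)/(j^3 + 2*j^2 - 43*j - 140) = (j + 7)/(j^2 - 2*j - 35)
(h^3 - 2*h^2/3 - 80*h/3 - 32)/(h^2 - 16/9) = 3*(h^2 - 2*h - 24)/(3*h - 4)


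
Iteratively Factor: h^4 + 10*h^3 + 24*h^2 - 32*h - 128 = (h + 4)*(h^3 + 6*h^2 - 32) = (h + 4)^2*(h^2 + 2*h - 8) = (h - 2)*(h + 4)^2*(h + 4)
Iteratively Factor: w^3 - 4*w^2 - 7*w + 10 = (w - 1)*(w^2 - 3*w - 10) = (w - 1)*(w + 2)*(w - 5)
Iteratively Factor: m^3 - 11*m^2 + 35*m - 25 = (m - 5)*(m^2 - 6*m + 5) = (m - 5)^2*(m - 1)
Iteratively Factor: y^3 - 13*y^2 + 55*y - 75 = (y - 5)*(y^2 - 8*y + 15) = (y - 5)*(y - 3)*(y - 5)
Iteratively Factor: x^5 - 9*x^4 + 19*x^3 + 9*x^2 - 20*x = (x - 4)*(x^4 - 5*x^3 - x^2 + 5*x) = (x - 4)*(x + 1)*(x^3 - 6*x^2 + 5*x) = x*(x - 4)*(x + 1)*(x^2 - 6*x + 5) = x*(x - 4)*(x - 1)*(x + 1)*(x - 5)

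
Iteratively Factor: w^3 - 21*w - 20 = (w - 5)*(w^2 + 5*w + 4) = (w - 5)*(w + 1)*(w + 4)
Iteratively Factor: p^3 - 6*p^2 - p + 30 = (p - 3)*(p^2 - 3*p - 10) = (p - 5)*(p - 3)*(p + 2)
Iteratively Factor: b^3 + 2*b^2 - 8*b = (b)*(b^2 + 2*b - 8) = b*(b + 4)*(b - 2)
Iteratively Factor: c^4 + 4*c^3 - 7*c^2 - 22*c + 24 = (c - 2)*(c^3 + 6*c^2 + 5*c - 12) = (c - 2)*(c - 1)*(c^2 + 7*c + 12) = (c - 2)*(c - 1)*(c + 4)*(c + 3)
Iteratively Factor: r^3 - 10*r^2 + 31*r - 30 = (r - 3)*(r^2 - 7*r + 10) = (r - 5)*(r - 3)*(r - 2)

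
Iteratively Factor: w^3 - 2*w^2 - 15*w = (w - 5)*(w^2 + 3*w) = w*(w - 5)*(w + 3)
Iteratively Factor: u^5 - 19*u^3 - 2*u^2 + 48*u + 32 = (u - 2)*(u^4 + 2*u^3 - 15*u^2 - 32*u - 16) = (u - 2)*(u + 1)*(u^3 + u^2 - 16*u - 16) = (u - 4)*(u - 2)*(u + 1)*(u^2 + 5*u + 4) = (u - 4)*(u - 2)*(u + 1)*(u + 4)*(u + 1)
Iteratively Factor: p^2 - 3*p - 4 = (p + 1)*(p - 4)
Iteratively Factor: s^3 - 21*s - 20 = (s + 4)*(s^2 - 4*s - 5) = (s - 5)*(s + 4)*(s + 1)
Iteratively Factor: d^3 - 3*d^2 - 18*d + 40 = (d - 2)*(d^2 - d - 20) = (d - 5)*(d - 2)*(d + 4)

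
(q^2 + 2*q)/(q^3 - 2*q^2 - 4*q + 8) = q/(q^2 - 4*q + 4)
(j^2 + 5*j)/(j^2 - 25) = j/(j - 5)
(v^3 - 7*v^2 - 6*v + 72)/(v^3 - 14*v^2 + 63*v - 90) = (v^2 - v - 12)/(v^2 - 8*v + 15)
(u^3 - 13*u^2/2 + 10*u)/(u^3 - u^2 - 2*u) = (-u^2 + 13*u/2 - 10)/(-u^2 + u + 2)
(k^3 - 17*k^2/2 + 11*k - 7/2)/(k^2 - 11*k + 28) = (2*k^2 - 3*k + 1)/(2*(k - 4))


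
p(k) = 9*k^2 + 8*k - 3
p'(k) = 18*k + 8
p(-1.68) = 8.96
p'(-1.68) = -22.24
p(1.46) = 27.86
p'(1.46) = 34.28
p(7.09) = 506.13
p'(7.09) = 135.62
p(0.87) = 10.77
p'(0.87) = 23.66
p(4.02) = 174.60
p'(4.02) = 80.36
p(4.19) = 188.52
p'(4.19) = 83.42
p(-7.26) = 413.29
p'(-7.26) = -122.68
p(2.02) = 49.88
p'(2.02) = 44.36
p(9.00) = 798.00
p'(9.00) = 170.00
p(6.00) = 369.00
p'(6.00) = 116.00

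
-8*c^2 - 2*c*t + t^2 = (-4*c + t)*(2*c + t)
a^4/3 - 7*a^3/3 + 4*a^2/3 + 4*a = a*(a/3 + 1/3)*(a - 6)*(a - 2)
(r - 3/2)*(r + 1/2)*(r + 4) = r^3 + 3*r^2 - 19*r/4 - 3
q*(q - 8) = q^2 - 8*q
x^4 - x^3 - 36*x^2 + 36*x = x*(x - 6)*(x - 1)*(x + 6)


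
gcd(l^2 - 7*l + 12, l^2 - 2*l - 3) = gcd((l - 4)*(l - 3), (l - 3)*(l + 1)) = l - 3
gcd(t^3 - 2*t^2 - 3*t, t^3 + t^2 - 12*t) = t^2 - 3*t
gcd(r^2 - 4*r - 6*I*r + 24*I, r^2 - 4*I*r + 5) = 1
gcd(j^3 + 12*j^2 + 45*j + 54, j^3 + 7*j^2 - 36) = j^2 + 9*j + 18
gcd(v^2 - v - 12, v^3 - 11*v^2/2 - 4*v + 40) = v - 4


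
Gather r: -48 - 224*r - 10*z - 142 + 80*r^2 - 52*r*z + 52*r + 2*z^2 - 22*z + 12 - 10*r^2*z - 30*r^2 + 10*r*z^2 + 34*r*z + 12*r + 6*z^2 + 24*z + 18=r^2*(50 - 10*z) + r*(10*z^2 - 18*z - 160) + 8*z^2 - 8*z - 160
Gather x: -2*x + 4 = 4 - 2*x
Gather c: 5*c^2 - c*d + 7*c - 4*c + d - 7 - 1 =5*c^2 + c*(3 - d) + d - 8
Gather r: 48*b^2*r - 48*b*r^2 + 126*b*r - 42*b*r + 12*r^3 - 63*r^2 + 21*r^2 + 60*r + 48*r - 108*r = 12*r^3 + r^2*(-48*b - 42) + r*(48*b^2 + 84*b)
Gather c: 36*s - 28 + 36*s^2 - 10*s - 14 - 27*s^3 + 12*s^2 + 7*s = -27*s^3 + 48*s^2 + 33*s - 42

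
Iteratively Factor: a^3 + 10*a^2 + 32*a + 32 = (a + 4)*(a^2 + 6*a + 8) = (a + 2)*(a + 4)*(a + 4)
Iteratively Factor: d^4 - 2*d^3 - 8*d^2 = (d + 2)*(d^3 - 4*d^2) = d*(d + 2)*(d^2 - 4*d) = d^2*(d + 2)*(d - 4)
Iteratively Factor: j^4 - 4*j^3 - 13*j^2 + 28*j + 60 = (j + 2)*(j^3 - 6*j^2 - j + 30) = (j + 2)^2*(j^2 - 8*j + 15) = (j - 5)*(j + 2)^2*(j - 3)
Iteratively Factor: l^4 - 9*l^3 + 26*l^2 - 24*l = (l - 2)*(l^3 - 7*l^2 + 12*l) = l*(l - 2)*(l^2 - 7*l + 12) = l*(l - 4)*(l - 2)*(l - 3)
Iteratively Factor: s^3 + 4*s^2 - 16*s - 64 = (s - 4)*(s^2 + 8*s + 16) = (s - 4)*(s + 4)*(s + 4)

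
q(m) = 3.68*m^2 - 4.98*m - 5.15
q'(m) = 7.36*m - 4.98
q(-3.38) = 53.72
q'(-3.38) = -29.86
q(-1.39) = 8.88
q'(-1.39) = -15.21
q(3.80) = 29.07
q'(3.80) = 22.99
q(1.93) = -1.05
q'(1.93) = 9.22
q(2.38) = 3.84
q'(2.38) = 12.54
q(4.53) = 47.81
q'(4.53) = 28.36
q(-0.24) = -3.74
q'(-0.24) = -6.75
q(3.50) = 22.50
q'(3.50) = 20.78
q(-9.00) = 337.75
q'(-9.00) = -71.22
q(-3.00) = 42.91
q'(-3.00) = -27.06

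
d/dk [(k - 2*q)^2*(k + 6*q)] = (k - 2*q)*(3*k + 10*q)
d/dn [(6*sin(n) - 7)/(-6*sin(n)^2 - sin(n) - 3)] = (36*sin(n)^2 - 84*sin(n) - 25)*cos(n)/(6*sin(n)^2 + sin(n) + 3)^2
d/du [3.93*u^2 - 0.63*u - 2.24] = 7.86*u - 0.63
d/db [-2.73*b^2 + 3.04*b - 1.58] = 3.04 - 5.46*b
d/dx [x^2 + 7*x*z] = 2*x + 7*z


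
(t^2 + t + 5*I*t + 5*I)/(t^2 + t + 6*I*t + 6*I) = (t + 5*I)/(t + 6*I)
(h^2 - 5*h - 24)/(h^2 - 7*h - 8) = (h + 3)/(h + 1)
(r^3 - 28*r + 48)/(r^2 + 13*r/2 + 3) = 2*(r^2 - 6*r + 8)/(2*r + 1)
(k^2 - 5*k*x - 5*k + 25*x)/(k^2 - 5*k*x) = (k - 5)/k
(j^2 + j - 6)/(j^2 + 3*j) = (j - 2)/j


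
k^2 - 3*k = k*(k - 3)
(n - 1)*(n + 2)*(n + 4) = n^3 + 5*n^2 + 2*n - 8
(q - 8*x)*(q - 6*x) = q^2 - 14*q*x + 48*x^2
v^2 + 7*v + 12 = (v + 3)*(v + 4)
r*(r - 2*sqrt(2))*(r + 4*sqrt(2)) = r^3 + 2*sqrt(2)*r^2 - 16*r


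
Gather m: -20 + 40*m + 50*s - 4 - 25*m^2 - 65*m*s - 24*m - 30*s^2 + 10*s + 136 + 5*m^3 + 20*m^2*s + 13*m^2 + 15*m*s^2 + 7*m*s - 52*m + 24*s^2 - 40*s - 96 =5*m^3 + m^2*(20*s - 12) + m*(15*s^2 - 58*s - 36) - 6*s^2 + 20*s + 16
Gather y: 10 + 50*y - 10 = 50*y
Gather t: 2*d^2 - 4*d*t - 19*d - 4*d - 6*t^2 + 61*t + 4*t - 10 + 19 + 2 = 2*d^2 - 23*d - 6*t^2 + t*(65 - 4*d) + 11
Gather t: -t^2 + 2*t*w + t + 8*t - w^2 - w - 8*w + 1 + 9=-t^2 + t*(2*w + 9) - w^2 - 9*w + 10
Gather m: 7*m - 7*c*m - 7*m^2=-7*m^2 + m*(7 - 7*c)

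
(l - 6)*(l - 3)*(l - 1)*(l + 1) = l^4 - 9*l^3 + 17*l^2 + 9*l - 18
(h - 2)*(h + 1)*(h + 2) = h^3 + h^2 - 4*h - 4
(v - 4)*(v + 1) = v^2 - 3*v - 4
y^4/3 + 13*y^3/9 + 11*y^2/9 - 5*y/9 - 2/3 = (y/3 + 1)*(y - 2/3)*(y + 1)^2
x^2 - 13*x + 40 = (x - 8)*(x - 5)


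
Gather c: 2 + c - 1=c + 1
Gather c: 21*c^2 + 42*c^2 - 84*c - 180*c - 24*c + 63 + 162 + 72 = 63*c^2 - 288*c + 297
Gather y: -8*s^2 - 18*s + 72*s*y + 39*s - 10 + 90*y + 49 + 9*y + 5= -8*s^2 + 21*s + y*(72*s + 99) + 44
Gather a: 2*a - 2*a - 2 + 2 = 0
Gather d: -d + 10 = 10 - d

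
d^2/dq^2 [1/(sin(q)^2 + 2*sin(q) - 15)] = 2*(-2*sin(q)^4 - 3*sin(q)^3 - 29*sin(q)^2 - 9*sin(q) + 19)/(sin(q)^2 + 2*sin(q) - 15)^3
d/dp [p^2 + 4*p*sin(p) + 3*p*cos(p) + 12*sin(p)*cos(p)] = -3*p*sin(p) + 4*p*cos(p) + 2*p + 4*sin(p) + 3*cos(p) + 12*cos(2*p)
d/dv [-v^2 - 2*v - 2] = -2*v - 2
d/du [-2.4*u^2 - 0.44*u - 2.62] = -4.8*u - 0.44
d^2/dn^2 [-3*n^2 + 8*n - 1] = -6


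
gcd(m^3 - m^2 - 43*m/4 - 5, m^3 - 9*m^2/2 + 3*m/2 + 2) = m^2 - 7*m/2 - 2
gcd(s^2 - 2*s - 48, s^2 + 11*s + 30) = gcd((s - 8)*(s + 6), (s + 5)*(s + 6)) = s + 6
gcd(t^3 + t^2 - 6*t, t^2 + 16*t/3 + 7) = t + 3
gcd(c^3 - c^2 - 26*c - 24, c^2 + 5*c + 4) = c^2 + 5*c + 4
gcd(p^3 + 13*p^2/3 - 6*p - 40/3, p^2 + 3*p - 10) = p^2 + 3*p - 10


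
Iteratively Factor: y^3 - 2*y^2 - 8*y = (y + 2)*(y^2 - 4*y) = (y - 4)*(y + 2)*(y)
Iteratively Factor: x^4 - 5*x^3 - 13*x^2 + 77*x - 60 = (x - 1)*(x^3 - 4*x^2 - 17*x + 60) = (x - 5)*(x - 1)*(x^2 + x - 12) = (x - 5)*(x - 1)*(x + 4)*(x - 3)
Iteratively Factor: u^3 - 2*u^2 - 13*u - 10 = (u + 2)*(u^2 - 4*u - 5) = (u - 5)*(u + 2)*(u + 1)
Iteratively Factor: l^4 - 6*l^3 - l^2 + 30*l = (l)*(l^3 - 6*l^2 - l + 30) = l*(l - 3)*(l^2 - 3*l - 10) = l*(l - 3)*(l + 2)*(l - 5)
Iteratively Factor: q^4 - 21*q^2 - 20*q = (q + 4)*(q^3 - 4*q^2 - 5*q) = (q + 1)*(q + 4)*(q^2 - 5*q) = q*(q + 1)*(q + 4)*(q - 5)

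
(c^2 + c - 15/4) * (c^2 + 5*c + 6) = c^4 + 6*c^3 + 29*c^2/4 - 51*c/4 - 45/2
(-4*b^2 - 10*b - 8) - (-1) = -4*b^2 - 10*b - 7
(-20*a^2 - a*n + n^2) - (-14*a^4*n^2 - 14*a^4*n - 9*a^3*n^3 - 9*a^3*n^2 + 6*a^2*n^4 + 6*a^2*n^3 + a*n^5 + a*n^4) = 14*a^4*n^2 + 14*a^4*n + 9*a^3*n^3 + 9*a^3*n^2 - 6*a^2*n^4 - 6*a^2*n^3 - 20*a^2 - a*n^5 - a*n^4 - a*n + n^2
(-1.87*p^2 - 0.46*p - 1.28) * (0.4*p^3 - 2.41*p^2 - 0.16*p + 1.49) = -0.748*p^5 + 4.3227*p^4 + 0.8958*p^3 + 0.3721*p^2 - 0.4806*p - 1.9072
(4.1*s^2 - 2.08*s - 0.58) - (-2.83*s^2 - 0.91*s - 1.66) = 6.93*s^2 - 1.17*s + 1.08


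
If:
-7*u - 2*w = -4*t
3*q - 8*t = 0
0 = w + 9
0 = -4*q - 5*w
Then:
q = 45/4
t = 135/32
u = 279/56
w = -9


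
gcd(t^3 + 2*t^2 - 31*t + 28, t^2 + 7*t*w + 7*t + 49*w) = t + 7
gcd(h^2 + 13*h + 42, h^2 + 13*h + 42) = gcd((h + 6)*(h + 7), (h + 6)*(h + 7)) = h^2 + 13*h + 42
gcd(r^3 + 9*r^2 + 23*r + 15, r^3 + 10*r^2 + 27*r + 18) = r^2 + 4*r + 3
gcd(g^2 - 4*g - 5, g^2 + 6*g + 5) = g + 1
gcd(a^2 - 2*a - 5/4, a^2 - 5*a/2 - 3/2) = a + 1/2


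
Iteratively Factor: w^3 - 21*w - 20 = (w + 4)*(w^2 - 4*w - 5) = (w + 1)*(w + 4)*(w - 5)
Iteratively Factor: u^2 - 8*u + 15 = (u - 5)*(u - 3)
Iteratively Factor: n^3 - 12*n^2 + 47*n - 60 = (n - 3)*(n^2 - 9*n + 20) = (n - 4)*(n - 3)*(n - 5)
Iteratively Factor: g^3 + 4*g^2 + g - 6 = (g - 1)*(g^2 + 5*g + 6) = (g - 1)*(g + 3)*(g + 2)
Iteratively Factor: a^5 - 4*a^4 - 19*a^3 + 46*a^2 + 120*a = (a + 2)*(a^4 - 6*a^3 - 7*a^2 + 60*a) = (a + 2)*(a + 3)*(a^3 - 9*a^2 + 20*a) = (a - 5)*(a + 2)*(a + 3)*(a^2 - 4*a) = (a - 5)*(a - 4)*(a + 2)*(a + 3)*(a)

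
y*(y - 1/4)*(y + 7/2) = y^3 + 13*y^2/4 - 7*y/8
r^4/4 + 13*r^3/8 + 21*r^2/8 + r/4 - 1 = (r/4 + 1/2)*(r - 1/2)*(r + 1)*(r + 4)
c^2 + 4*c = c*(c + 4)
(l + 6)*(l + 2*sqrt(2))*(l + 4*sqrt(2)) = l^3 + 6*l^2 + 6*sqrt(2)*l^2 + 16*l + 36*sqrt(2)*l + 96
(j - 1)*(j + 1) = j^2 - 1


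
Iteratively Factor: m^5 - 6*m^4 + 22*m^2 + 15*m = (m + 1)*(m^4 - 7*m^3 + 7*m^2 + 15*m) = (m + 1)^2*(m^3 - 8*m^2 + 15*m) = m*(m + 1)^2*(m^2 - 8*m + 15) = m*(m - 3)*(m + 1)^2*(m - 5)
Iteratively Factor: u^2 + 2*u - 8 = (u - 2)*(u + 4)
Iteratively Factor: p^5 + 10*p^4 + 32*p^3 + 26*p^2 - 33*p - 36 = (p + 1)*(p^4 + 9*p^3 + 23*p^2 + 3*p - 36) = (p + 1)*(p + 4)*(p^3 + 5*p^2 + 3*p - 9) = (p + 1)*(p + 3)*(p + 4)*(p^2 + 2*p - 3) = (p + 1)*(p + 3)^2*(p + 4)*(p - 1)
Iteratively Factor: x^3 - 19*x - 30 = (x + 2)*(x^2 - 2*x - 15) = (x + 2)*(x + 3)*(x - 5)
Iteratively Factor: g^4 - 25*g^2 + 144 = (g + 3)*(g^3 - 3*g^2 - 16*g + 48) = (g - 4)*(g + 3)*(g^2 + g - 12) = (g - 4)*(g - 3)*(g + 3)*(g + 4)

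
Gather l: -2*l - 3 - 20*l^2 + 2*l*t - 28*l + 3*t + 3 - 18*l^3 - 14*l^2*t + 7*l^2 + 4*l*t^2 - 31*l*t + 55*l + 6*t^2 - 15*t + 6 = -18*l^3 + l^2*(-14*t - 13) + l*(4*t^2 - 29*t + 25) + 6*t^2 - 12*t + 6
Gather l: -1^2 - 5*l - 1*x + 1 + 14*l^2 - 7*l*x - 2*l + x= 14*l^2 + l*(-7*x - 7)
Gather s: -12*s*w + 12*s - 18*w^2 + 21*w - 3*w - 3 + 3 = s*(12 - 12*w) - 18*w^2 + 18*w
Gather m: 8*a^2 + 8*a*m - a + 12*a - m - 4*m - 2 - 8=8*a^2 + 11*a + m*(8*a - 5) - 10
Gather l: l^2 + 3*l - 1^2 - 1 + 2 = l^2 + 3*l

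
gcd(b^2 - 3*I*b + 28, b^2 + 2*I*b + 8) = b + 4*I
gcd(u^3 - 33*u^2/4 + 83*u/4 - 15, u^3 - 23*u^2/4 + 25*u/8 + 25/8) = u - 5/4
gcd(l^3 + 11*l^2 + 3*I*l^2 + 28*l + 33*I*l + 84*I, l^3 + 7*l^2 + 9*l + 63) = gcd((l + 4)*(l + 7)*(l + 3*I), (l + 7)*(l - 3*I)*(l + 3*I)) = l^2 + l*(7 + 3*I) + 21*I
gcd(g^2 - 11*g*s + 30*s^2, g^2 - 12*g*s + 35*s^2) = -g + 5*s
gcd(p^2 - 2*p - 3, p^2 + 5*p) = 1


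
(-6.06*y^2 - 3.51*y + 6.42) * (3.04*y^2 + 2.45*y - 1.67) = -18.4224*y^4 - 25.5174*y^3 + 21.0375*y^2 + 21.5907*y - 10.7214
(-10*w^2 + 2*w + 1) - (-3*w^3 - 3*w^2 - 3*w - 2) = 3*w^3 - 7*w^2 + 5*w + 3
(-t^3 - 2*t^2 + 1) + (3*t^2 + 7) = -t^3 + t^2 + 8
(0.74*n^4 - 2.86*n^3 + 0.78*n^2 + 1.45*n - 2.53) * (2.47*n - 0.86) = 1.8278*n^5 - 7.7006*n^4 + 4.3862*n^3 + 2.9107*n^2 - 7.4961*n + 2.1758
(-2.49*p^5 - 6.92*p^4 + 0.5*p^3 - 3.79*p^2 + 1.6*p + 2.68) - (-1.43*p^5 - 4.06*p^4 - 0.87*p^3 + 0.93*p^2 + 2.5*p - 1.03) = -1.06*p^5 - 2.86*p^4 + 1.37*p^3 - 4.72*p^2 - 0.9*p + 3.71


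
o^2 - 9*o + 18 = (o - 6)*(o - 3)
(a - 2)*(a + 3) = a^2 + a - 6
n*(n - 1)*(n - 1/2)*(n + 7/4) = n^4 + n^3/4 - 17*n^2/8 + 7*n/8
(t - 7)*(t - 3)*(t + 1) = t^3 - 9*t^2 + 11*t + 21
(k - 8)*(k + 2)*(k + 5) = k^3 - k^2 - 46*k - 80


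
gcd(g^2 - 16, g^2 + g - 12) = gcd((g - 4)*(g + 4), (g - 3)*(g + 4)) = g + 4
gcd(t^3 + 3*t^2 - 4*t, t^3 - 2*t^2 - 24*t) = t^2 + 4*t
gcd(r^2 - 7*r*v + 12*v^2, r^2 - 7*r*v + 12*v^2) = r^2 - 7*r*v + 12*v^2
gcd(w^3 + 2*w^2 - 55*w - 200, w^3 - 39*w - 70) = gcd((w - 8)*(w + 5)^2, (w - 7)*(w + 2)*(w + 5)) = w + 5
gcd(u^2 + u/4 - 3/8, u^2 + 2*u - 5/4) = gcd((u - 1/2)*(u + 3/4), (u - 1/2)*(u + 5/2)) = u - 1/2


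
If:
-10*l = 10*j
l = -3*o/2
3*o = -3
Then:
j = -3/2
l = 3/2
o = -1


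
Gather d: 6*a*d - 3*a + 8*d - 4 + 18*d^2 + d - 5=-3*a + 18*d^2 + d*(6*a + 9) - 9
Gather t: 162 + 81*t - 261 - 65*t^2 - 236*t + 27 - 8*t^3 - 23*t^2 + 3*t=-8*t^3 - 88*t^2 - 152*t - 72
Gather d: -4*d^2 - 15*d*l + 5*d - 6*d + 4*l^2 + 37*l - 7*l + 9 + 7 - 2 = -4*d^2 + d*(-15*l - 1) + 4*l^2 + 30*l + 14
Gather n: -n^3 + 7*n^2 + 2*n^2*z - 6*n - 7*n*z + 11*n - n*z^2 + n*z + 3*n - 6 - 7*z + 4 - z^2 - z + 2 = -n^3 + n^2*(2*z + 7) + n*(-z^2 - 6*z + 8) - z^2 - 8*z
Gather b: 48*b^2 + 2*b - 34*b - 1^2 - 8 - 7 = 48*b^2 - 32*b - 16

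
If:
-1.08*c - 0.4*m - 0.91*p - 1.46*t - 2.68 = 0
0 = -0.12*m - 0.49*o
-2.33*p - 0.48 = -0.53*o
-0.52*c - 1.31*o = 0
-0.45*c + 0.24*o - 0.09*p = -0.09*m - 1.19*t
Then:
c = -1.16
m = -1.88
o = 0.46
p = -0.10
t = -0.40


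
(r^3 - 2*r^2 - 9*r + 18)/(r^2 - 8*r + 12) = (r^2 - 9)/(r - 6)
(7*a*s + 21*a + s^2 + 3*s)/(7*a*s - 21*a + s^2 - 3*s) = (s + 3)/(s - 3)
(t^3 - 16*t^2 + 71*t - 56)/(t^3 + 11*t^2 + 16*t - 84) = (t^3 - 16*t^2 + 71*t - 56)/(t^3 + 11*t^2 + 16*t - 84)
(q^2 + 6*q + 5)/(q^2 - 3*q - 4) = (q + 5)/(q - 4)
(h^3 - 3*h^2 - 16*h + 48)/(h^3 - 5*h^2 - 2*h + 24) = (h + 4)/(h + 2)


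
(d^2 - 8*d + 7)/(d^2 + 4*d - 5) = (d - 7)/(d + 5)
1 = 1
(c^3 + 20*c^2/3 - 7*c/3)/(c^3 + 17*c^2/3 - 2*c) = (c + 7)/(c + 6)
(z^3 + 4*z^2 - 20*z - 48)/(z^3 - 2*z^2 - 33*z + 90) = (z^2 - 2*z - 8)/(z^2 - 8*z + 15)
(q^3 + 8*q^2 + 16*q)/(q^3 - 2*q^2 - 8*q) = (q^2 + 8*q + 16)/(q^2 - 2*q - 8)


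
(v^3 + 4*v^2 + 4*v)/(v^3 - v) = (v^2 + 4*v + 4)/(v^2 - 1)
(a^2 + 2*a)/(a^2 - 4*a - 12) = a/(a - 6)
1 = 1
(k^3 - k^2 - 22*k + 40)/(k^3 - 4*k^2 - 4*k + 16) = (k + 5)/(k + 2)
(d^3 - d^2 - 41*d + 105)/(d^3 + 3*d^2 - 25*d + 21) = (d - 5)/(d - 1)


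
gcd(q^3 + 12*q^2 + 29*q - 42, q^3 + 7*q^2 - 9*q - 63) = q + 7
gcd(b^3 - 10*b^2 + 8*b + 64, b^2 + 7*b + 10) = b + 2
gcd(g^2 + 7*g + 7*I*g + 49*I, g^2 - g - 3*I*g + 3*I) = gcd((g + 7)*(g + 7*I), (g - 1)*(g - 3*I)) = 1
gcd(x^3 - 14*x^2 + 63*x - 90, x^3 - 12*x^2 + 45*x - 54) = x^2 - 9*x + 18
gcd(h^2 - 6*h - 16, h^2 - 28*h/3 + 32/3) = h - 8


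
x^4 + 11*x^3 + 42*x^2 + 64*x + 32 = (x + 1)*(x + 2)*(x + 4)^2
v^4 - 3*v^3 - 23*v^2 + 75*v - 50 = (v - 5)*(v - 2)*(v - 1)*(v + 5)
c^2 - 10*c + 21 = (c - 7)*(c - 3)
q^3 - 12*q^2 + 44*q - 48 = (q - 6)*(q - 4)*(q - 2)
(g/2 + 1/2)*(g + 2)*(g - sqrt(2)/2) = g^3/2 - sqrt(2)*g^2/4 + 3*g^2/2 - 3*sqrt(2)*g/4 + g - sqrt(2)/2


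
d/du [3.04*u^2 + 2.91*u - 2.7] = 6.08*u + 2.91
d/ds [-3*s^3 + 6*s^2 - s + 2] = -9*s^2 + 12*s - 1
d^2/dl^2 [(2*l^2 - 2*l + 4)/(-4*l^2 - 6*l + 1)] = 4*(40*l^3 - 108*l^2 - 132*l - 75)/(64*l^6 + 288*l^5 + 384*l^4 + 72*l^3 - 96*l^2 + 18*l - 1)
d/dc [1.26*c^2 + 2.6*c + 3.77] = 2.52*c + 2.6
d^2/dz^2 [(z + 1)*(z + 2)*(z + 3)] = 6*z + 12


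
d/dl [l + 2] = 1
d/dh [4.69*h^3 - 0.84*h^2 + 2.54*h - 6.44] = 14.07*h^2 - 1.68*h + 2.54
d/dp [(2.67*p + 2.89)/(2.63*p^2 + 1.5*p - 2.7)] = (7.0221*p^2 + 4.005*p - (2.67*p + 2.89)*(5.26*p + 1.5) - 7.209)/(2.63*p^2 + 1.5*p - 2.7)^2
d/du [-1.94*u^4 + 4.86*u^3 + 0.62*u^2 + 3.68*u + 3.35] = -7.76*u^3 + 14.58*u^2 + 1.24*u + 3.68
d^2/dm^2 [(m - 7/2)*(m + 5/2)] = 2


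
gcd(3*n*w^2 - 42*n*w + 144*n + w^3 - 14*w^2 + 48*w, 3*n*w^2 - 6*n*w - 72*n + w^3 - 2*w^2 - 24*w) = 3*n*w - 18*n + w^2 - 6*w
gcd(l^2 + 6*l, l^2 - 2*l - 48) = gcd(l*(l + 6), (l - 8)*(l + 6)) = l + 6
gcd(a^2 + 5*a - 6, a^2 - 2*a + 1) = a - 1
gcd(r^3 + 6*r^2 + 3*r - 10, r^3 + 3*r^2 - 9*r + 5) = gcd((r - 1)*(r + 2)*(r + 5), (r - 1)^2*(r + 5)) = r^2 + 4*r - 5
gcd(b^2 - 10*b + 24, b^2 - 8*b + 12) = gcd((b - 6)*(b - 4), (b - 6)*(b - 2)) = b - 6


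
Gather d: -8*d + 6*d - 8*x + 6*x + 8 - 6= -2*d - 2*x + 2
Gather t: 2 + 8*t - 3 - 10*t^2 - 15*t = -10*t^2 - 7*t - 1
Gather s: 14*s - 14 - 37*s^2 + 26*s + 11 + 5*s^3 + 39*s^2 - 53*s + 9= 5*s^3 + 2*s^2 - 13*s + 6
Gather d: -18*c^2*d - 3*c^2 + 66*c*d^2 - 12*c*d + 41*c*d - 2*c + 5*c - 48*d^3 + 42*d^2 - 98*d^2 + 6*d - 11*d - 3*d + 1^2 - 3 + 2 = -3*c^2 + 3*c - 48*d^3 + d^2*(66*c - 56) + d*(-18*c^2 + 29*c - 8)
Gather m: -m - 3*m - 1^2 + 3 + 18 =20 - 4*m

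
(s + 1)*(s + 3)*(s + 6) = s^3 + 10*s^2 + 27*s + 18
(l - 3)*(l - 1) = l^2 - 4*l + 3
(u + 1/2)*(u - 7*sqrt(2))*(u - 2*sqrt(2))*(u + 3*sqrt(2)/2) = u^4 - 15*sqrt(2)*u^3/2 + u^3/2 - 15*sqrt(2)*u^2/4 + u^2 + u/2 + 42*sqrt(2)*u + 21*sqrt(2)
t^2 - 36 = (t - 6)*(t + 6)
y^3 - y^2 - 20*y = y*(y - 5)*(y + 4)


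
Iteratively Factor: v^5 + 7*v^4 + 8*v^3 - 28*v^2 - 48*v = (v + 2)*(v^4 + 5*v^3 - 2*v^2 - 24*v) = v*(v + 2)*(v^3 + 5*v^2 - 2*v - 24) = v*(v - 2)*(v + 2)*(v^2 + 7*v + 12) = v*(v - 2)*(v + 2)*(v + 4)*(v + 3)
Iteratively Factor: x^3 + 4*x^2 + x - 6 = (x - 1)*(x^2 + 5*x + 6) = (x - 1)*(x + 3)*(x + 2)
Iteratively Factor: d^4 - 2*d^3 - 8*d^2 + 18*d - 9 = (d - 1)*(d^3 - d^2 - 9*d + 9) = (d - 1)^2*(d^2 - 9) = (d - 3)*(d - 1)^2*(d + 3)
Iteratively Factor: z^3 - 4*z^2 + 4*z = (z - 2)*(z^2 - 2*z) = (z - 2)^2*(z)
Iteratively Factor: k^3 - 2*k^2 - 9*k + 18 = (k - 3)*(k^2 + k - 6) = (k - 3)*(k + 3)*(k - 2)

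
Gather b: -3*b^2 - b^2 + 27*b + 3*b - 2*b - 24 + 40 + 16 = -4*b^2 + 28*b + 32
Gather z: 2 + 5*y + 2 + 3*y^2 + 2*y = 3*y^2 + 7*y + 4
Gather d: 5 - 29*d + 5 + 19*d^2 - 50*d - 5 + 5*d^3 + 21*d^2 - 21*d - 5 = 5*d^3 + 40*d^2 - 100*d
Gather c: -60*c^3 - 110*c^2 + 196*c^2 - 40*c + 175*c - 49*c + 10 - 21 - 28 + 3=-60*c^3 + 86*c^2 + 86*c - 36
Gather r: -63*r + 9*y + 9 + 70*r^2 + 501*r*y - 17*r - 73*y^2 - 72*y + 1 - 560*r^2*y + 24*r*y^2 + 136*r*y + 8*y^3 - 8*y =r^2*(70 - 560*y) + r*(24*y^2 + 637*y - 80) + 8*y^3 - 73*y^2 - 71*y + 10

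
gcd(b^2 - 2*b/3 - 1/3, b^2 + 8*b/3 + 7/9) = b + 1/3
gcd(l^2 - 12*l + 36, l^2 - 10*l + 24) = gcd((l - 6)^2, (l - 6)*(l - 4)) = l - 6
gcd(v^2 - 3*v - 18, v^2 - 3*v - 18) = v^2 - 3*v - 18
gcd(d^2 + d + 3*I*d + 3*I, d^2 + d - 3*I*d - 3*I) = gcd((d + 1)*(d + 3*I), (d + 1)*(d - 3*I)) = d + 1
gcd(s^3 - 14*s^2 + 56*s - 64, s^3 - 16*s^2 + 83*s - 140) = s - 4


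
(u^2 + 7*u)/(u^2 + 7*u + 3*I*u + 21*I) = u/(u + 3*I)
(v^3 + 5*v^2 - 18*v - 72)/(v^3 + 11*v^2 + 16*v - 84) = (v^2 - v - 12)/(v^2 + 5*v - 14)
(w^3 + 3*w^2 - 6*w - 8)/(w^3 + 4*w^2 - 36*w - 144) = (w^2 - w - 2)/(w^2 - 36)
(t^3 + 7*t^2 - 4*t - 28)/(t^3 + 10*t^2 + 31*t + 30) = (t^2 + 5*t - 14)/(t^2 + 8*t + 15)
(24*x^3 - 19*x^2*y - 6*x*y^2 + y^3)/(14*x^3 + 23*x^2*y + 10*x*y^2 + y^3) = (24*x^3 - 19*x^2*y - 6*x*y^2 + y^3)/(14*x^3 + 23*x^2*y + 10*x*y^2 + y^3)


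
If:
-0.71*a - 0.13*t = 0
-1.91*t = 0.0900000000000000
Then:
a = 0.01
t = -0.05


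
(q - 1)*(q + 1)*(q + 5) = q^3 + 5*q^2 - q - 5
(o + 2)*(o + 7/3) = o^2 + 13*o/3 + 14/3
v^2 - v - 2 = (v - 2)*(v + 1)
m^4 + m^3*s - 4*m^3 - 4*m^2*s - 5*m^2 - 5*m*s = m*(m - 5)*(m + 1)*(m + s)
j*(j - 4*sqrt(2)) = j^2 - 4*sqrt(2)*j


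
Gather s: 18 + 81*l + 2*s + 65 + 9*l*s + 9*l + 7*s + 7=90*l + s*(9*l + 9) + 90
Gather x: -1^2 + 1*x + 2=x + 1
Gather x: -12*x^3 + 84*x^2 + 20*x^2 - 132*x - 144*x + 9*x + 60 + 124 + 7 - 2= -12*x^3 + 104*x^2 - 267*x + 189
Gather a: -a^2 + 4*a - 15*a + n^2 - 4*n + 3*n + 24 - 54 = -a^2 - 11*a + n^2 - n - 30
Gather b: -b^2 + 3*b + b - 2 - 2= -b^2 + 4*b - 4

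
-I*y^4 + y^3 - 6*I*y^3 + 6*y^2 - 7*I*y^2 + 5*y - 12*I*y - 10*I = (y + 5)*(y - I)*(y + 2*I)*(-I*y - I)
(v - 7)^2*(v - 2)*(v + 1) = v^4 - 15*v^3 + 61*v^2 - 21*v - 98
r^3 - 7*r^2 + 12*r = r*(r - 4)*(r - 3)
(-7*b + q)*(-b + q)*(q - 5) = 7*b^2*q - 35*b^2 - 8*b*q^2 + 40*b*q + q^3 - 5*q^2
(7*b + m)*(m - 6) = 7*b*m - 42*b + m^2 - 6*m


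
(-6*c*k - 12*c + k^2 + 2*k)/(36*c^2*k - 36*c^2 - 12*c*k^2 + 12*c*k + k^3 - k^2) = (-k - 2)/(6*c*k - 6*c - k^2 + k)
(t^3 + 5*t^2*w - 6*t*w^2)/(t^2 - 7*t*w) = (t^2 + 5*t*w - 6*w^2)/(t - 7*w)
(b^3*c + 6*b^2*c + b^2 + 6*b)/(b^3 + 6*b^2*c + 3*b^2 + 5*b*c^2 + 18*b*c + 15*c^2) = b*(b^2*c + 6*b*c + b + 6)/(b^3 + 6*b^2*c + 3*b^2 + 5*b*c^2 + 18*b*c + 15*c^2)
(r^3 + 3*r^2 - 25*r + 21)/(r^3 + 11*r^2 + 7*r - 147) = (r - 1)/(r + 7)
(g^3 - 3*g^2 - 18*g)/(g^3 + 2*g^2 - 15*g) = (g^2 - 3*g - 18)/(g^2 + 2*g - 15)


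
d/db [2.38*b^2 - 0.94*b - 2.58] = 4.76*b - 0.94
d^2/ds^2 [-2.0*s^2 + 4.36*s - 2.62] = -4.00000000000000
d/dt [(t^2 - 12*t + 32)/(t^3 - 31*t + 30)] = (2*(t - 6)*(t^3 - 31*t + 30) - (3*t^2 - 31)*(t^2 - 12*t + 32))/(t^3 - 31*t + 30)^2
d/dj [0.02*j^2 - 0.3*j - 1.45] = 0.04*j - 0.3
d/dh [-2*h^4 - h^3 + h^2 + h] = -8*h^3 - 3*h^2 + 2*h + 1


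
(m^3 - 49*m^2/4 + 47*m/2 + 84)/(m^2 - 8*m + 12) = (m^2 - 25*m/4 - 14)/(m - 2)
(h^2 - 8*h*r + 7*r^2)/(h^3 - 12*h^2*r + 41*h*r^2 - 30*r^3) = (h - 7*r)/(h^2 - 11*h*r + 30*r^2)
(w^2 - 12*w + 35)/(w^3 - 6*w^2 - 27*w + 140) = (w - 5)/(w^2 + w - 20)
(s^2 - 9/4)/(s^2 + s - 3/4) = (2*s - 3)/(2*s - 1)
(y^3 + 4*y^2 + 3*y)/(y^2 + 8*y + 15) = y*(y + 1)/(y + 5)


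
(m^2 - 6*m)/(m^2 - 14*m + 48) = m/(m - 8)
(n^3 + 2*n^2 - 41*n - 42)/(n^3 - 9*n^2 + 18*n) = (n^2 + 8*n + 7)/(n*(n - 3))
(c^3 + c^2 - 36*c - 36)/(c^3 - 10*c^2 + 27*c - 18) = (c^2 + 7*c + 6)/(c^2 - 4*c + 3)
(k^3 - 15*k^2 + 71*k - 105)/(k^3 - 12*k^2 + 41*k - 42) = (k - 5)/(k - 2)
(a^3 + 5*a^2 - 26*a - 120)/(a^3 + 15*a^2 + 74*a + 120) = (a - 5)/(a + 5)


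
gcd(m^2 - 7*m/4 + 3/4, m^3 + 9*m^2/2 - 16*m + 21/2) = m - 1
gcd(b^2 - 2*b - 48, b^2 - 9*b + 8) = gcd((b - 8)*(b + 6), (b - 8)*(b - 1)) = b - 8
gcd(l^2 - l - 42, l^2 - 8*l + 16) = 1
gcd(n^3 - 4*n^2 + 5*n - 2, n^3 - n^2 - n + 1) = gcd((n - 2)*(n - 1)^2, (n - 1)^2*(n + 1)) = n^2 - 2*n + 1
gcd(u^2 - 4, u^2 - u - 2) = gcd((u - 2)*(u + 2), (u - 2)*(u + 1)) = u - 2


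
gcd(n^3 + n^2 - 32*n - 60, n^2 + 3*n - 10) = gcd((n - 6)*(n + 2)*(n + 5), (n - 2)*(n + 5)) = n + 5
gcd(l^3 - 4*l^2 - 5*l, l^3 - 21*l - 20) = l^2 - 4*l - 5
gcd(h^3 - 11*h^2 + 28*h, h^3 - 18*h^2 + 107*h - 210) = h - 7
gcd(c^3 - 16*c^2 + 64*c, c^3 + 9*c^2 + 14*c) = c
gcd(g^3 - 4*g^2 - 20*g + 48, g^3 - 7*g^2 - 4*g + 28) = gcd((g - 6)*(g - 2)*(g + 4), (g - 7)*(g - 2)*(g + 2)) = g - 2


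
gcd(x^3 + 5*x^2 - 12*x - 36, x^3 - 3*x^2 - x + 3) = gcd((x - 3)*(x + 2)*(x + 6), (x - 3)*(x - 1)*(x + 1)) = x - 3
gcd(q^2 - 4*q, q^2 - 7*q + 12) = q - 4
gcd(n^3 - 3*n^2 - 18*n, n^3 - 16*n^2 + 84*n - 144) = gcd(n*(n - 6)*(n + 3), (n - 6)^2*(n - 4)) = n - 6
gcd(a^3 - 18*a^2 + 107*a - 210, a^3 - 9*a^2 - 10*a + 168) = a^2 - 13*a + 42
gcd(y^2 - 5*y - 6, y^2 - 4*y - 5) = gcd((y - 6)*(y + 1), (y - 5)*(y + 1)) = y + 1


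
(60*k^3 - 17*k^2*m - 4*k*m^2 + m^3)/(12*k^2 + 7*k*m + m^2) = (15*k^2 - 8*k*m + m^2)/(3*k + m)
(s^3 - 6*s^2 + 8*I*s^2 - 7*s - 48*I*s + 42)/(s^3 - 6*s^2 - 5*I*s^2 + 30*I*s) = (s^2 + 8*I*s - 7)/(s*(s - 5*I))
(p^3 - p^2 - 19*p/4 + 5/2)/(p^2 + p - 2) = (p^2 - 3*p + 5/4)/(p - 1)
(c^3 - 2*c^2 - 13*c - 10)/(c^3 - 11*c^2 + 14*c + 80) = (c + 1)/(c - 8)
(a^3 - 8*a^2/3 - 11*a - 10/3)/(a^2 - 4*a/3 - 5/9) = 3*(a^2 - 3*a - 10)/(3*a - 5)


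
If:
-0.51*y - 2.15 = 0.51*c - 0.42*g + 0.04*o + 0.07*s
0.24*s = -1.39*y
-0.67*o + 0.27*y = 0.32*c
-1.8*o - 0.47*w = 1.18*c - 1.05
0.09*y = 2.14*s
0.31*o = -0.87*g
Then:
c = -5.13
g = -0.87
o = 2.45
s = 0.00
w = 5.73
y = 0.00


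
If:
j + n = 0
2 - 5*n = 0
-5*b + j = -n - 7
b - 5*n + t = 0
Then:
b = 7/5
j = -2/5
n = 2/5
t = 3/5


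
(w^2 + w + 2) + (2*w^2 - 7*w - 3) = 3*w^2 - 6*w - 1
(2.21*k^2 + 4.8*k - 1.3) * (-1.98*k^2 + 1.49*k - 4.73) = -4.3758*k^4 - 6.2111*k^3 - 0.727300000000001*k^2 - 24.641*k + 6.149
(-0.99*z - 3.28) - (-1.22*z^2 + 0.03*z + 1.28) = 1.22*z^2 - 1.02*z - 4.56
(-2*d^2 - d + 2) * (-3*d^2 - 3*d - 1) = 6*d^4 + 9*d^3 - d^2 - 5*d - 2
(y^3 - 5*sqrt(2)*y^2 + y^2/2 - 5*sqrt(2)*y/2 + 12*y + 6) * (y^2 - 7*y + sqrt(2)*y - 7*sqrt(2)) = y^5 - 13*y^4/2 - 4*sqrt(2)*y^4 - 3*y^3/2 + 26*sqrt(2)*y^3 - 13*y^2 + 26*sqrt(2)*y^2 - 78*sqrt(2)*y - 7*y - 42*sqrt(2)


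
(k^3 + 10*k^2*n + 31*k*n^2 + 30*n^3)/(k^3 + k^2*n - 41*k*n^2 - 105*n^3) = (k + 2*n)/(k - 7*n)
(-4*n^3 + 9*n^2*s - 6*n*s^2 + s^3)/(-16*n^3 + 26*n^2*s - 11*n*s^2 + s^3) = (4*n^2 - 5*n*s + s^2)/(16*n^2 - 10*n*s + s^2)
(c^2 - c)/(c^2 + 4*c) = (c - 1)/(c + 4)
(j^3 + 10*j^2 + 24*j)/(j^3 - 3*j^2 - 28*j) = (j + 6)/(j - 7)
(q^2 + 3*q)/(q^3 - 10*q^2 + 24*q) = (q + 3)/(q^2 - 10*q + 24)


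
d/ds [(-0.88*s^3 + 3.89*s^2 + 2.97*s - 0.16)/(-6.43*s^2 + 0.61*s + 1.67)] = (5.6584*s^4 - 1.0736*s^3 + 17.0612*s^2 + 10.935*s + 5.0575)/(41.3449*s^4 - 7.8446*s^3 - 21.1041*s^2 + 2.0374*s + 2.7889)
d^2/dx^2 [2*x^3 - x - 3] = 12*x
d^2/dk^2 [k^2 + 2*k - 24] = 2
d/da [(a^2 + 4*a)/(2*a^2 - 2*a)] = -5/(2*a^2 - 4*a + 2)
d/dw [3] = 0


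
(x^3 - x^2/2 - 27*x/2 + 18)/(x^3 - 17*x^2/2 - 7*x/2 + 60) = (2*x^2 + 5*x - 12)/(2*x^2 - 11*x - 40)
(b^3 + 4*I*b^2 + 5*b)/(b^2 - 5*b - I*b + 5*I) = b*(b + 5*I)/(b - 5)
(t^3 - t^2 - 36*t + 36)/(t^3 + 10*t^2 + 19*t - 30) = (t - 6)/(t + 5)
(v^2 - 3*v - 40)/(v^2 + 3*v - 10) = (v - 8)/(v - 2)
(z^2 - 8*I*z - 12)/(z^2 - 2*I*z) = (z - 6*I)/z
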